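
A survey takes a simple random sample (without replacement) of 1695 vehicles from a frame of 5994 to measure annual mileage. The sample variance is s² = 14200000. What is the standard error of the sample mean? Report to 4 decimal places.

Under SRS without replacement, Var(ȳ) = (1 − f)·s²/n with f = n/N = 1695/5994 = 0.28278278.
Var(ȳ) = (1 − 0.28278278)·14200000/1695 = 0.71721722·8377.5811 = 6008.5454.
SE(ȳ) = √(6008.5454) = 77.5148.

77.5148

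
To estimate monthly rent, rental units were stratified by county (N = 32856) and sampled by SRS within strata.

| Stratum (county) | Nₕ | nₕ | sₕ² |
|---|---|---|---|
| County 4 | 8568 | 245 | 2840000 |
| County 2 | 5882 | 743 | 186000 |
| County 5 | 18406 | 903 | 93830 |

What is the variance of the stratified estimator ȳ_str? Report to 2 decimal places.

803.76

Var(ȳ_str) = Σₕ Wₕ²(1 − fₕ)sₕ²/nₕ with Wₕ = Nₕ/N, N = 32856.
County 4: Wₕ = 0.26077429; term = 0.26077429²·(1 − 0.02859477)·2840000/245 = 765.74158.
County 2: Wₕ = 0.17902362; term = 0.17902362²·(1 − 0.12631758)·186000/743 = 7.0096832.
County 5: Wₕ = 0.56020209; term = 0.56020209²·(1 − 0.04906009)·93830/903 = 31.009624.
Sum = 803.76089.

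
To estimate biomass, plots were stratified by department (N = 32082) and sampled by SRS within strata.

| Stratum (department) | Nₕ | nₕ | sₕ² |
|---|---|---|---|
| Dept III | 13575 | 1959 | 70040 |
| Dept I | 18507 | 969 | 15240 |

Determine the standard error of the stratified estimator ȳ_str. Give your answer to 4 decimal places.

3.2307

Var(ȳ_str) = Σₕ Wₕ²(1 − fₕ)sₕ²/nₕ with Wₕ = Nₕ/N, N = 32082.
Dept III: Wₕ = 0.42313447; term = 0.42313447²·(1 − 0.14430939)·70040/1959 = 5.4775364.
Dept I: Wₕ = 0.57686553; term = 0.57686553²·(1 − 0.05235857)·15240/969 = 4.9596886.
Sum = 10.437225.
SE = √(10.437225) = 3.2307.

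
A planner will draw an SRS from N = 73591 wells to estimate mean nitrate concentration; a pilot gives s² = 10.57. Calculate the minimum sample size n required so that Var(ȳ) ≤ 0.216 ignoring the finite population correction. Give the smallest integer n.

49

Without fpc, n₀ = s²/D = 10.57/0.216 = 48.9352.
Rounding up, n = 49.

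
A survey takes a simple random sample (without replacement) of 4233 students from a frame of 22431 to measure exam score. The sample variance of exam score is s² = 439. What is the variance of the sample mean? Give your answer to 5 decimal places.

Under SRS without replacement, Var(ȳ) = (1 − f)·s²/n with f = n/N = 4233/22431 = 0.18871205.
Var(ȳ) = (1 − 0.18871205)·439/4233 = 0.81128795·0.10370895 = 0.084137824.

0.08414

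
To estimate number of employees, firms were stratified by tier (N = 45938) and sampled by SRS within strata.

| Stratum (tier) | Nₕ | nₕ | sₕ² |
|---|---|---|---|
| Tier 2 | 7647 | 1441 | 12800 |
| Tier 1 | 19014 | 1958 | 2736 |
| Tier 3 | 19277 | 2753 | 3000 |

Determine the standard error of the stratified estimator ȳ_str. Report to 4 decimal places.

Var(ȳ_str) = Σₕ Wₕ²(1 − fₕ)sₕ²/nₕ with Wₕ = Nₕ/N, N = 45938.
Tier 2: Wₕ = 0.16646349; term = 0.16646349²·(1 − 0.18843991)·12800/1441 = 0.19975823.
Tier 1: Wₕ = 0.41390570; term = 0.41390570²·(1 − 0.10297675)·2736/1958 = 0.2147385.
Tier 3: Wₕ = 0.41963081; term = 0.41963081²·(1 − 0.14281268)·3000/2753 = 0.1644847.
Sum = 0.57898143.
SE = √(0.57898143) = 0.7609.

0.7609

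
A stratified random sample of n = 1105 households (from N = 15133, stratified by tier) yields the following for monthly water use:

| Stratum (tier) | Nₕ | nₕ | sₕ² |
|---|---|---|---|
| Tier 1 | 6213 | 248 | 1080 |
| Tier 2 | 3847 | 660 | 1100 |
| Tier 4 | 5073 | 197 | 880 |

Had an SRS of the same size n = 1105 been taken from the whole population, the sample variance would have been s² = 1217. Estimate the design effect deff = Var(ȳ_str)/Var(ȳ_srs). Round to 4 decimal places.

1.2503

Var(ȳ_str) = Σ Wₕ²(1−fₕ)sₕ²/nₕ with Wₕ = Nₕ/15133:
  Tier 1: (6213/15133)²·(1−248/6213)·1080/248 = 0.70474794
  Tier 2: (3847/15133)²·(1−660/3847)·1100/660 = 0.089228365
  Tier 4: (5073/15133)²·(1−197/5073)·880/197 = 0.48249736
  → Var(ȳ_str) = 1.2764737.
Var(ȳ_srs) = (1 − 1105/15133)·1217/1105 = 1.0209372.
deff = 1.2764737 / 1.0209372 = 1.2503.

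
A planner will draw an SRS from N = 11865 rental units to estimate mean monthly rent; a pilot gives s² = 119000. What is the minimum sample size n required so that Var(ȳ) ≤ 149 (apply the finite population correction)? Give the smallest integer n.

Without fpc, n₀ = s²/D = 119000/149 = 798.6577.
With fpc, (1 − n/N)·s²/n ≤ D requires n ≥ n₀/(1 + n₀/N) = 798.6577/(1 + 798.6577/11865) = 748.2888.
Rounding up, n = 749.

749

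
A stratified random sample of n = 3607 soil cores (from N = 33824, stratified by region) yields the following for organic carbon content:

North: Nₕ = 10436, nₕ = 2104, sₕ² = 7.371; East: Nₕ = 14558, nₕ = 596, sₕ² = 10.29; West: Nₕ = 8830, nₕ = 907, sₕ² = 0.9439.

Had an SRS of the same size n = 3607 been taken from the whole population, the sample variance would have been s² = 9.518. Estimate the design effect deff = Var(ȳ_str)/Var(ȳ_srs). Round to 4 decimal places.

1.4411

Var(ȳ_str) = Σ Wₕ²(1−fₕ)sₕ²/nₕ with Wₕ = Nₕ/33824:
  North: (10436/33824)²·(1−2104/10436)·7.371/2104 = 2.66265 × 10^-4
  East: (14558/33824)²·(1−596/14558)·10.29/596 = 0.0030673867
  West: (8830/33824)²·(1−907/8830)·0.9439/907 = 6.3638382 × 10^-5
  → Var(ȳ_str) = 0.0033972901.
Var(ȳ_srs) = (1 − 3607/33824)·9.518/3607 = 0.0023573601.
deff = 0.0033972901 / 0.0023573601 = 1.4411.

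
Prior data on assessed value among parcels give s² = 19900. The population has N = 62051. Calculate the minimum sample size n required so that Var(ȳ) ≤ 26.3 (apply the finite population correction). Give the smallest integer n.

748

Without fpc, n₀ = s²/D = 19900/26.3 = 756.6540.
With fpc, (1 − n/N)·s²/n ≤ D requires n ≥ n₀/(1 + n₀/N) = 756.6540/(1 + 756.6540/62051) = 747.5385.
Rounding up, n = 748.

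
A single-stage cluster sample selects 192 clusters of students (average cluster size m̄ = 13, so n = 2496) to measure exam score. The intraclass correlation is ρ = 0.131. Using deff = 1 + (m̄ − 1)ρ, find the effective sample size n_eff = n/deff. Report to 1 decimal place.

970.5

deff = 1 + (13 − 1)·0.131 = 1 + 1.572 = 2.572.
n_eff = 2496 / 2.572 = 970.5.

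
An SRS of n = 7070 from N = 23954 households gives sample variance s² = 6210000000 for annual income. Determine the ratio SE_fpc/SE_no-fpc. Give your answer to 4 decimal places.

0.8396

f = n/N = 7070/23954 = 0.29514904.
SE_no-fpc = √(s²/n) = 937.20823; SE_fpc = √((1−f)s²/n) = 786.83694.
Ratio = √(1−f) = 0.83955403.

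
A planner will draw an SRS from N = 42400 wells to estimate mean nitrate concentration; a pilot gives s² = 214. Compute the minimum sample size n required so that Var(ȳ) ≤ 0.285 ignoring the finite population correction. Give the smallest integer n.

751

Without fpc, n₀ = s²/D = 214/0.285 = 750.8772.
Rounding up, n = 751.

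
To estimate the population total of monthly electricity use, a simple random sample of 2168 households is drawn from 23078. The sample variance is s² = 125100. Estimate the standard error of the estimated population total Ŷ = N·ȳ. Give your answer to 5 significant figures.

166870

Var(Ŷ) = N²·Var(ȳ) = N²·(1 − n/N)·s²/n.
f = 2168/23078 = 0.09394228; Var(ȳ) = 0.90605772·125100/2168 = 52.282205.
Var(Ŷ) = 23078² · 52.282205 = 2.7845193 × 10^10.
SE(Ŷ) = √(2.7845193 × 10^10) = 166870.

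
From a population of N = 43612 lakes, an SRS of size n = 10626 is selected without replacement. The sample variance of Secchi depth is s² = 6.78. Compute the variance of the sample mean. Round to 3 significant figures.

4.83 × 10^-4

Under SRS without replacement, Var(ȳ) = (1 − f)·s²/n with f = n/N = 10626/43612 = 0.24364854.
Var(ȳ) = (1 − 0.24364854)·6.78/10626 = 0.75635146·6.3805759 × 10^-4 = 4.825958 × 10^-4.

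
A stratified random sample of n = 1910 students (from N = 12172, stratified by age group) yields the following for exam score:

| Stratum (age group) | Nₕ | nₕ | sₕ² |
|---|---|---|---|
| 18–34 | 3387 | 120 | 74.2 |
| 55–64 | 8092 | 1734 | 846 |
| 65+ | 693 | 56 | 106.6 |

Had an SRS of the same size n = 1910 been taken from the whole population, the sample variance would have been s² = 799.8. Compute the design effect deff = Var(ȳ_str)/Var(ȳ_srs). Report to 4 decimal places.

0.6268

Var(ȳ_str) = Σ Wₕ²(1−fₕ)sₕ²/nₕ with Wₕ = Nₕ/12172:
  18–34: (3387/12172)²·(1−120/3387)·74.2/120 = 0.046180976
  55–64: (8092/12172)²·(1−1734/8092)·846/1734 = 0.16942355
  65+: (693/12172)²·(1−56/693)·106.6/56 = 0.0056717615
  → Var(ȳ_str) = 0.22127629.
Var(ȳ_srs) = (1 − 1910/12172)·799.8/1910 = 0.35303527.
deff = 0.22127629 / 0.35303527 = 0.6268.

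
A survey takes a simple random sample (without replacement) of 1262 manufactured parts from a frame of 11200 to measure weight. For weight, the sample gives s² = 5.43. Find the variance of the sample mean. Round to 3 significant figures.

0.00382

Under SRS without replacement, Var(ȳ) = (1 − f)·s²/n with f = n/N = 1262/11200 = 0.11267857.
Var(ȳ) = (1 − 0.11267857)·5.43/1262 = 0.88732143·0.0043026941 = 0.0038178727.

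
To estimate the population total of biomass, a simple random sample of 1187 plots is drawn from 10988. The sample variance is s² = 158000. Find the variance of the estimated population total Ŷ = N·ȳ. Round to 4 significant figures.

Var(Ŷ) = N²·Var(ȳ) = N²·(1 − n/N)·s²/n.
f = 1187/10988 = 0.10802694; Var(ȳ) = 0.89197306·158000/1187 = 118.72935.
Var(Ŷ) = 10988² · 118.72935 = 1.4334924 × 10^10.

1.433 × 10^10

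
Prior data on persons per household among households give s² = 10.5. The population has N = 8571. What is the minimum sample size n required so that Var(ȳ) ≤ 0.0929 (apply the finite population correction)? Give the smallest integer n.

112

Without fpc, n₀ = s²/D = 10.5/0.0929 = 113.0248.
With fpc, (1 − n/N)·s²/n ≤ D requires n ≥ n₀/(1 + n₀/N) = 113.0248/(1 + 113.0248/8571) = 111.5538.
Rounding up, n = 112.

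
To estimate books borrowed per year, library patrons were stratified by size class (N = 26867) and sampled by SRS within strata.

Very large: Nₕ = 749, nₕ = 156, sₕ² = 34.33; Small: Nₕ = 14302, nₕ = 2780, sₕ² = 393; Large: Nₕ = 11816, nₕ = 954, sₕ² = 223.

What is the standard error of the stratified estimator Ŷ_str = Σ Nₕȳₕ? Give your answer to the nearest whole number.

7307

Var(Ŷ_str) = Σₕ Nₕ²(1 − fₕ)sₕ²/nₕ.
Very large: 749²·(1 − 156/749)·34.33/156 = 97743.012.
Small: 14302²·(1 − 2780/14302)·393/2780 = 2.3295519 × 10^7.
Large: 11816²·(1 − 954/11816)·223/954 = 3.0001072 × 10^7.
Sum = 5.3394334 × 10^7.
SE = √(5.3394334 × 10^7) = 7307.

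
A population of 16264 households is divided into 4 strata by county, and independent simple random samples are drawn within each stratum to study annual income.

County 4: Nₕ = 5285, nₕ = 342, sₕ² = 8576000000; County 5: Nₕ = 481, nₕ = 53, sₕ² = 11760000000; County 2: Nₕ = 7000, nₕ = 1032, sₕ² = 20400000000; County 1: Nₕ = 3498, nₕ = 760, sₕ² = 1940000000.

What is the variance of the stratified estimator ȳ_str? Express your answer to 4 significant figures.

5.864 × 10^6

Var(ȳ_str) = Σₕ Wₕ²(1 − fₕ)sₕ²/nₕ with Wₕ = Nₕ/N, N = 16264.
County 4: Wₕ = 0.32495081; term = 0.32495081²·(1 − 0.06471145)·8576000000/342 = 2.4765069 × 10^6.
County 5: Wₕ = 0.02957452; term = 0.02957452²·(1 − 0.11018711)·11760000000/53 = 172689.35.
County 2: Wₕ = 0.43039843; term = 0.43039843²·(1 − 0.14742857)·20400000000/1032 = 3.1219259 × 10^6.
County 1: Wₕ = 0.21507624; term = 0.21507624²·(1 − 0.21726701)·1940000000/760 = 92424.403.
Sum = 5.8635466 × 10^6.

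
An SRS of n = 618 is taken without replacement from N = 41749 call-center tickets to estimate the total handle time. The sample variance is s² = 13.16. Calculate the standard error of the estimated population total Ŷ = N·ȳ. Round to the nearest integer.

Var(Ŷ) = N²·Var(ȳ) = N²·(1 − n/N)·s²/n.
f = 618/41749 = 0.01480275; Var(ȳ) = 0.98519725·13.16/618 = 0.020979281.
Var(Ŷ) = 41749² · 0.020979281 = 3.6566446 × 10^7.
SE(Ŷ) = √(3.6566446 × 10^7) = 6047.

6047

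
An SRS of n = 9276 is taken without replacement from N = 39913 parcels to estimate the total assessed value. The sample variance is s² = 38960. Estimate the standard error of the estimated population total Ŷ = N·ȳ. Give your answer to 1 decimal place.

71665.4

Var(Ŷ) = N²·Var(ȳ) = N²·(1 − n/N)·s²/n.
f = 9276/39913 = 0.23240548; Var(ȳ) = 0.76759452·38960/9276 = 3.2239632.
Var(Ŷ) = 39913² · 3.2239632 = 5.1359267 × 10^9.
SE(Ŷ) = √(5.1359267 × 10^9) = 71665.4.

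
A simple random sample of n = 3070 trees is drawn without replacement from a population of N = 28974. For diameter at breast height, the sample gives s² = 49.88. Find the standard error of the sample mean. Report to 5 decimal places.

0.12052

Under SRS without replacement, Var(ȳ) = (1 − f)·s²/n with f = n/N = 3070/28974 = 0.10595706.
Var(ȳ) = (1 − 0.10595706)·49.88/3070 = 0.89404294·0.016247557 = 0.014526014.
SE(ȳ) = √(0.014526014) = 0.12052.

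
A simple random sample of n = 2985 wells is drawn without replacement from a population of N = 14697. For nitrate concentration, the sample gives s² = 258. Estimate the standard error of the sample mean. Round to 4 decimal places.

Under SRS without replacement, Var(ȳ) = (1 − f)·s²/n with f = n/N = 2985/14697 = 0.20310267.
Var(ȳ) = (1 − 0.20310267)·258/2985 = 0.79689733·0.086432161 = 0.068877558.
SE(ȳ) = √(0.068877558) = 0.2624.

0.2624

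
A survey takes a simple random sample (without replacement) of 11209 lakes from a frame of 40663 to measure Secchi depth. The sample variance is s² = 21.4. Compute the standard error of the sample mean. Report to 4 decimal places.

Under SRS without replacement, Var(ȳ) = (1 − f)·s²/n with f = n/N = 11209/40663 = 0.27565600.
Var(ȳ) = (1 − 0.27565600)·21.4/11209 = 0.72434400·0.0019091801 = 0.0013829032.
SE(ȳ) = √(0.0013829032) = 0.0372.

0.0372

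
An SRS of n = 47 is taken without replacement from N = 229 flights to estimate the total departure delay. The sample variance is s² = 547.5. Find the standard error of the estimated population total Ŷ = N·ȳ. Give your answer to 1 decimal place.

696.8

Var(Ŷ) = N²·Var(ȳ) = N²·(1 − n/N)·s²/n.
f = 47/229 = 0.20524017; Var(ȳ) = 0.79475983·547.5/47 = 9.2581065.
Var(Ŷ) = 229² · 9.2581065 = 485504.36.
SE(Ŷ) = √(485504.36) = 696.8.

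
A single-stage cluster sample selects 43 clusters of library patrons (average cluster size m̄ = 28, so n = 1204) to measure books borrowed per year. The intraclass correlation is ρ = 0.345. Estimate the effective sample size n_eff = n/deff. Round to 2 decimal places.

116.72

deff = 1 + (28 − 1)·0.345 = 1 + 9.315 = 10.315.
n_eff = 1204 / 10.315 = 116.72.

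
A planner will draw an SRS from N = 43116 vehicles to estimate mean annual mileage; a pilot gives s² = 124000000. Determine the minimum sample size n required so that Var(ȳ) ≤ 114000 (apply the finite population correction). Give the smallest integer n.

1061

Without fpc, n₀ = s²/D = 124000000/114000 = 1087.7193.
With fpc, (1 − n/N)·s²/n ≤ D requires n ≥ n₀/(1 + n₀/N) = 1087.7193/(1 + 1087.7193/43116) = 1060.9538.
Rounding up, n = 1061.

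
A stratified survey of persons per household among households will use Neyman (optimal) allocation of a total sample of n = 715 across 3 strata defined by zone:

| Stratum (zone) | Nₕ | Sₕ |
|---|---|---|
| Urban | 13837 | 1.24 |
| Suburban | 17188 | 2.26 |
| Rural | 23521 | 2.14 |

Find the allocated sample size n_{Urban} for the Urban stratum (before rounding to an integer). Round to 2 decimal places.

115.37

Neyman allocation: nₕ = n·NₕSₕ / Σⱼ NⱼSⱼ.
Σ NⱼSⱼ = 13837·1.24 + 17188·2.26 + 23521·2.14 = 106337.7.
n_{Urban} = 715·13837·1.24 / 106337.7 = 115.37.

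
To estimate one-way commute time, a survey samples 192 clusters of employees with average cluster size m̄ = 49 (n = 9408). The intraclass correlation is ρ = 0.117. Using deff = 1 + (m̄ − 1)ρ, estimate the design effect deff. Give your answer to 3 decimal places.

deff = 1 + (49 − 1)·0.117 = 1 + 5.616 = 6.616.

6.616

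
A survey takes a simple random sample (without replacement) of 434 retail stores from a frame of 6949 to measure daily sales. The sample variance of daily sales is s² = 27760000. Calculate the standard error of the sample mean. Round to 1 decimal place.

244.9

Under SRS without replacement, Var(ȳ) = (1 − f)·s²/n with f = n/N = 434/6949 = 0.06245503.
Var(ȳ) = (1 − 0.06245503)·27760000/434 = 0.93754497·63963.134 = 59968.314.
SE(ȳ) = √(59968.314) = 244.9.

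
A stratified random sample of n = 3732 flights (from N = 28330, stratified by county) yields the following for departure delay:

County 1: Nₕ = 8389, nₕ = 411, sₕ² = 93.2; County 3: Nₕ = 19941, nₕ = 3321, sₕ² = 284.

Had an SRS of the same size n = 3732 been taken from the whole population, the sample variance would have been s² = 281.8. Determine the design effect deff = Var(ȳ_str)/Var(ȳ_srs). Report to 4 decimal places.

0.8270

Var(ȳ_str) = Σ Wₕ²(1−fₕ)sₕ²/nₕ with Wₕ = Nₕ/28330:
  County 1: (8389/28330)²·(1−411/8389)·93.2/411 = 0.018909723
  County 3: (19941/28330)²·(1−3321/19941)·284/3321 = 0.035312972
  → Var(ȳ_str) = 0.054222695.
Var(ȳ_srs) = (1 − 3732/28330)·281.8/3732 = 0.065562058.
deff = 0.054222695 / 0.065562058 = 0.8270.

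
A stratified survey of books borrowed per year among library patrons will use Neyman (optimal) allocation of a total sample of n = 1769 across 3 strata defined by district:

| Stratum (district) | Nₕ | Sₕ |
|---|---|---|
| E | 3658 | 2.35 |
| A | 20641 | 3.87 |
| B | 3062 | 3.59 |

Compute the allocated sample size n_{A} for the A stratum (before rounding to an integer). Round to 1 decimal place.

Neyman allocation: nₕ = n·NₕSₕ / Σⱼ NⱼSⱼ.
Σ NⱼSⱼ = 3658·2.35 + 20641·3.87 + 3062·3.59 = 99469.55.
n_{A} = 1769·20641·3.87 / 99469.55 = 1420.6.

1420.6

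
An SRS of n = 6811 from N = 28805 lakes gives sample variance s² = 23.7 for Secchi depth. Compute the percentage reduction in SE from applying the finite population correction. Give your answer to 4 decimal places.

f = n/N = 6811/28805 = 0.23645200.
SE_no-fpc = √(s²/n) = 0.058988687; SE_fpc = √((1−f)s²/n) = 0.051545043.
Ratio = √(1−f) = 0.87381233. Reduction = 100·(1 − 0.87381233) = 12.6188%.

12.6188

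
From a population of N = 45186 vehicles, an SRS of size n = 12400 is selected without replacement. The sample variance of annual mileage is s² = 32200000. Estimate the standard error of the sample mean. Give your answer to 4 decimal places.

Under SRS without replacement, Var(ȳ) = (1 − f)·s²/n with f = n/N = 12400/45186 = 0.27442128.
Var(ȳ) = (1 − 0.27442128)·32200000/12400 = 0.72557872·2596.7742 = 1884.1641.
SE(ȳ) = √(1884.1641) = 43.4070.

43.4070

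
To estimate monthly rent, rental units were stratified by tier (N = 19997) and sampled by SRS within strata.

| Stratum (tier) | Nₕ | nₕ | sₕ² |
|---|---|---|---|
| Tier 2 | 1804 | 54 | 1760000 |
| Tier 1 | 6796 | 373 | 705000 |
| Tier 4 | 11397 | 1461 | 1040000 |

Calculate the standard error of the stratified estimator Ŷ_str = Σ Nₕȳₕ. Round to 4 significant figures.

515800

Var(Ŷ_str) = Σₕ Nₕ²(1 − fₕ)sₕ²/nₕ.
Tier 2: 1804²·(1 − 54/1804)·1760000/54 = 1.0289481 × 10^11.
Tier 1: 6796²·(1 − 373/6796)·705000/373 = 8.2503349 × 10^10.
Tier 4: 11397²·(1 − 1461/11397)·1040000/1461 = 8.0609319 × 10^10.
Sum = 2.6600748 × 10^11.
SE = √(2.6600748 × 10^11) = 515800.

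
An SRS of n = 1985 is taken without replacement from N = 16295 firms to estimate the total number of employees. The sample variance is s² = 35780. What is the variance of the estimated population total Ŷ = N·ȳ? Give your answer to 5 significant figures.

4.2031 × 10^9

Var(Ŷ) = N²·Var(ȳ) = N²·(1 − n/N)·s²/n.
f = 1985/16295 = 0.12181651; Var(ȳ) = 0.87818349·35780/1985 = 15.829423.
Var(Ŷ) = 16295² · 15.829423 = 4.2031396 × 10^9.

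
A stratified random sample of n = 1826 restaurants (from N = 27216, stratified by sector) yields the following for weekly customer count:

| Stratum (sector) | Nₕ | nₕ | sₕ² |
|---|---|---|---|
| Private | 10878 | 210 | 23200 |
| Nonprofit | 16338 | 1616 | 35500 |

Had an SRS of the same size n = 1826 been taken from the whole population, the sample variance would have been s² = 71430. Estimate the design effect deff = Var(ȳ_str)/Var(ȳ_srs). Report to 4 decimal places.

0.6698

Var(ȳ_str) = Σ Wₕ²(1−fₕ)sₕ²/nₕ with Wₕ = Nₕ/27216:
  Private: (10878/27216)²·(1−210/10878)·23200/210 = 17.30821
  Nonprofit: (16338/27216)²·(1−1616/16338)·35500/1616 = 7.1335237
  → Var(ȳ_str) = 24.441734.
Var(ȳ_srs) = (1 − 1826/27216)·71430/1826 = 36.493732.
deff = 24.441734 / 36.493732 = 0.6698.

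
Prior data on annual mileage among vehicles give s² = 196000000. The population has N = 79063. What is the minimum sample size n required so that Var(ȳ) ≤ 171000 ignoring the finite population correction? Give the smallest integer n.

1147

Without fpc, n₀ = s²/D = 196000000/171000 = 1146.1988.
Rounding up, n = 1147.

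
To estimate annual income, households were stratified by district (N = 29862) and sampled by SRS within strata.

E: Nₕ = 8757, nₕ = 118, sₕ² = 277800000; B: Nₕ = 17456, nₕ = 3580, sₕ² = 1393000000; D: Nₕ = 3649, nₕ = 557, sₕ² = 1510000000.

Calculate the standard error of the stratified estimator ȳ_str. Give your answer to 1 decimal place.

Var(ȳ_str) = Σₕ Wₕ²(1 − fₕ)sₕ²/nₕ with Wₕ = Nₕ/N, N = 29862.
E: Wₕ = 0.29324895; term = 0.29324895²·(1 − 0.01347493)·277800000/118 = 199724.47.
B: Wₕ = 0.58455562; term = 0.58455562²·(1 − 0.20508708)·1393000000/3580 = 105691.32.
D: Wₕ = 0.12219543; term = 0.12219543²·(1 − 0.15264456)·1510000000/557 = 34300.253.
Sum = 339716.04.
SE = √(339716.04) = 582.9.

582.9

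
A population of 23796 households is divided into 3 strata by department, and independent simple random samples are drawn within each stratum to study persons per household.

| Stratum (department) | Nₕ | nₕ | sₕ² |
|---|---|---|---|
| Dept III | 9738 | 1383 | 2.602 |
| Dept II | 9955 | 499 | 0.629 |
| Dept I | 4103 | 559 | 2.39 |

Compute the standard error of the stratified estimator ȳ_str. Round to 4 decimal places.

0.0243

Var(ȳ_str) = Σₕ Wₕ²(1 − fₕ)sₕ²/nₕ with Wₕ = Nₕ/N, N = 23796.
Dept III: Wₕ = 0.40922844; term = 0.40922844²·(1 − 0.14202095)·2.602/1383 = 2.7032948 × 10^-4.
Dept II: Wₕ = 0.41834762; term = 0.41834762²·(1 − 0.05012557)·0.629/499 = 2.0955156 × 10^-4.
Dept I: Wₕ = 0.17242394; term = 0.17242394²·(1 − 0.13624177)·2.39/559 = 1.0979268 × 10^-4.
Sum = 5.8967372 × 10^-4.
SE = √(5.8967372 × 10^-4) = 0.0243.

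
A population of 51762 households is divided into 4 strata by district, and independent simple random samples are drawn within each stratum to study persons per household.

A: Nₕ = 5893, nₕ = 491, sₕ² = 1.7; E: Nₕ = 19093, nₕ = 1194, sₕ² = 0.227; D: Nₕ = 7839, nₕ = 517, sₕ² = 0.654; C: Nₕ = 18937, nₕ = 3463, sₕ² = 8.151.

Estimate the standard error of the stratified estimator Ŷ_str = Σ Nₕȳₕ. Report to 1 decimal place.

968.3

Var(Ŷ_str) = Σₕ Nₕ²(1 − fₕ)sₕ²/nₕ.
A: 5893²·(1 − 491/5893)·1.7/491 = 110219.5.
E: 19093²·(1 − 1194/19093)·0.227/1194 = 64971.736.
D: 7839²·(1 − 517/7839)·0.654/517 = 72606.85.
C: 18937²·(1 − 3463/18937)·8.151/3463 = 689718.97.
Sum = 937517.06.
SE = √(937517.06) = 968.3.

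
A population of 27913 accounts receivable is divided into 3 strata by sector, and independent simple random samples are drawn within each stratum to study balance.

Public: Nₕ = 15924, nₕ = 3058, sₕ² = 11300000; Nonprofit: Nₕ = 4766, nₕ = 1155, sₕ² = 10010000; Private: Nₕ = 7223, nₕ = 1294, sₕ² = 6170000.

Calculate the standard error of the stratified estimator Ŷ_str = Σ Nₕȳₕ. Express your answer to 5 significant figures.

Var(Ŷ_str) = Σₕ Nₕ²(1 − fₕ)sₕ²/nₕ.
Public: 15924²·(1 − 3058/15924)·11300000/3058 = 7.5707112 × 10^11.
Nonprofit: 4766²·(1 − 1155/4766)·10010000/1155 = 1.4915356 × 10^11.
Private: 7223²·(1 − 1294/7223)·6170000/1294 = 2.0419728 × 10^11.
Sum = 1.110422 × 10^12.
SE = √(1.110422 × 10^12) = 1.0538 × 10^6.

1.0538 × 10^6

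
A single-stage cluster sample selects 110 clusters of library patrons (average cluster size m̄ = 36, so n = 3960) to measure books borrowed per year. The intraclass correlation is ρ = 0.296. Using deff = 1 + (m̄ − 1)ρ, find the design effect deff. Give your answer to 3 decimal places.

deff = 1 + (36 − 1)·0.296 = 1 + 10.36 = 11.36.

11.360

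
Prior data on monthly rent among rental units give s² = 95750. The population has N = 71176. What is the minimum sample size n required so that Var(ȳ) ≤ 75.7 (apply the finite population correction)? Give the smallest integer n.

Without fpc, n₀ = s²/D = 95750/75.7 = 1264.8613.
With fpc, (1 − n/N)·s²/n ≤ D requires n ≥ n₀/(1 + n₀/N) = 1264.8613/(1 + 1264.8613/71176) = 1242.7761.
Rounding up, n = 1243.

1243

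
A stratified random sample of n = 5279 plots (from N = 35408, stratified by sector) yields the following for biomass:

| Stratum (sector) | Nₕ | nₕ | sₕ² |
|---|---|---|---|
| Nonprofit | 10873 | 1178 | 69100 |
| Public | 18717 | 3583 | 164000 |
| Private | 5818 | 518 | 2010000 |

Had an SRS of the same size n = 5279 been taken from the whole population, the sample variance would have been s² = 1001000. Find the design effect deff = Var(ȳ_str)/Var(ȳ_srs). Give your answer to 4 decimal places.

0.6862

Var(ȳ_str) = Σ Wₕ²(1−fₕ)sₕ²/nₕ with Wₕ = Nₕ/35408:
  Nonprofit: (10873/35408)²·(1−1178/10873)·69100/1178 = 4.9320465
  Public: (18717/35408)²·(1−3583/18717)·164000/3583 = 10.341516
  Private: (5818/35408)²·(1−518/5818)·2010000/518 = 95.43619
  → Var(ȳ_str) = 110.70975.
Var(ȳ_srs) = (1 − 5279/35408)·1001000/5279 = 161.3488.
deff = 110.70975 / 161.3488 = 0.6862.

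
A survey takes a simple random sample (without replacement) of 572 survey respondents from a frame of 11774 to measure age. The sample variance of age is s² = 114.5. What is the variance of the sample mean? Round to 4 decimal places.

0.1905

Under SRS without replacement, Var(ȳ) = (1 − f)·s²/n with f = n/N = 572/11774 = 0.04858162.
Var(ȳ) = (1 − 0.04858162)·114.5/572 = 0.95141838·0.20017483 = 0.19045001.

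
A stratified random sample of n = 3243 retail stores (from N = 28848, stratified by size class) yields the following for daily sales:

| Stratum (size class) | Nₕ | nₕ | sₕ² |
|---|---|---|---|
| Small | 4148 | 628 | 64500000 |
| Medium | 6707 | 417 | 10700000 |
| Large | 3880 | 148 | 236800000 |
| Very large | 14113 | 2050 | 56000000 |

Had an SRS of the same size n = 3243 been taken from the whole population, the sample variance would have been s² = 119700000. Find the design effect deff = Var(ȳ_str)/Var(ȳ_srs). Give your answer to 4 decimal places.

Var(ȳ_str) = Σ Wₕ²(1−fₕ)sₕ²/nₕ with Wₕ = Nₕ/28848:
  Small: (4148/28848)²·(1−628/4148)·64500000/628 = 1801.9804
  Medium: (6707/28848)²·(1−417/6707)·10700000/417 = 1300.7543
  Large: (3880/28848)²·(1−148/3880)·236800000/148 = 27839.532
  Very large: (14113/28848)²·(1−2050/14113)·56000000/2050 = 5588.2705
  → Var(ȳ_str) = 36530.537.
Var(ȳ_srs) = (1 − 3243/28848)·119700000/3243 = 32760.934.
deff = 36530.537 / 32760.934 = 1.1151.

1.1151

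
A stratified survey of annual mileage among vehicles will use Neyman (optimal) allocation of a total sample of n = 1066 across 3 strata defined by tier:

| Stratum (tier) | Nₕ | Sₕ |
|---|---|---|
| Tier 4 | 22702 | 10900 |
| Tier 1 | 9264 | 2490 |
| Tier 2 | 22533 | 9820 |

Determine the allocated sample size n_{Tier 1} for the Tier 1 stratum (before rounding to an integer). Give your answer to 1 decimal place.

Neyman allocation: nₕ = n·NₕSₕ / Σⱼ NⱼSⱼ.
Σ NⱼSⱼ = 22702·10900 + 9264·2490 + 22533·9820 = 4.9179322 × 10^8.
n_{Tier 1} = 1066·9264·2490 / (4.9179322 × 10^8) = 50.0.

50.0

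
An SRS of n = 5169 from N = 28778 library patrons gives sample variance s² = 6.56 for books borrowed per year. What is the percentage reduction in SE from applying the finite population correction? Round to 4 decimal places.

f = n/N = 5169/28778 = 0.17961637.
SE_no-fpc = √(s²/n) = 0.03562449; SE_fpc = √((1−f)s²/n) = 0.032266893.
Ratio = √(1−f) = 0.90575031. Reduction = 100·(1 − 0.90575031) = 9.4250%.

9.4250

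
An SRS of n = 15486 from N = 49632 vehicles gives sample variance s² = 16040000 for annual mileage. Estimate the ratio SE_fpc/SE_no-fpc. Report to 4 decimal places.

f = n/N = 15486/49632 = 0.31201644.
SE_no-fpc = √(s²/n) = 32.183447; SE_fpc = √((1−f)s²/n) = 26.694487.
Ratio = √(1−f) = 0.82944774.

0.8294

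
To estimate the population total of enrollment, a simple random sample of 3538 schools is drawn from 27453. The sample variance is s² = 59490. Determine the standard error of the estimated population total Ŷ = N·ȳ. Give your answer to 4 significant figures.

105100

Var(Ŷ) = N²·Var(ȳ) = N²·(1 − n/N)·s²/n.
f = 3538/27453 = 0.12887480; Var(ȳ) = 0.87112520·59490/3538 = 14.647608.
Var(Ŷ) = 27453² · 14.647608 = 1.1039422 × 10^10.
SE(Ŷ) = √(1.1039422 × 10^10) = 105100.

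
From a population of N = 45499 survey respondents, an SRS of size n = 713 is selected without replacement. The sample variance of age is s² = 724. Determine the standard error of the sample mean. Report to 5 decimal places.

0.99976

Under SRS without replacement, Var(ȳ) = (1 − f)·s²/n with f = n/N = 713/45499 = 0.01567067.
Var(ȳ) = (1 − 0.01567067)·724/713 = 0.98432933·1.0154278 = 0.99951533.
SE(ȳ) = √(0.99951533) = 0.99976.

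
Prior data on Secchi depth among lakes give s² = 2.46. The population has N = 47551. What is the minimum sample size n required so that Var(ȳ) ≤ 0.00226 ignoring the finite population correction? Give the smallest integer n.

1089

Without fpc, n₀ = s²/D = 2.46/0.00226 = 1088.4956.
Rounding up, n = 1089.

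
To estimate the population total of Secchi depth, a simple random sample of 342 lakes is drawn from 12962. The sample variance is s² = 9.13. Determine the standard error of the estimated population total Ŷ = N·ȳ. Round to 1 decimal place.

2089.7

Var(Ŷ) = N²·Var(ȳ) = N²·(1 − n/N)·s²/n.
f = 342/12962 = 0.02638482; Var(ȳ) = 0.97361518·9.13/342 = 0.02599154.
Var(Ŷ) = 12962² · 0.02599154 = 4.3669282 × 10^6.
SE(Ŷ) = √(4.3669282 × 10^6) = 2089.7.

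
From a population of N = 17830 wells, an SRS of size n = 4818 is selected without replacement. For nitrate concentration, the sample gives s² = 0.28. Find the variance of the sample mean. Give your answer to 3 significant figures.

Under SRS without replacement, Var(ȳ) = (1 − f)·s²/n with f = n/N = 4818/17830 = 0.27021873.
Var(ȳ) = (1 − 0.27021873)·0.28/4818 = 0.72978127·5.8115401 × 10^-5 = 4.2411531 × 10^-5.

4.24 × 10^-5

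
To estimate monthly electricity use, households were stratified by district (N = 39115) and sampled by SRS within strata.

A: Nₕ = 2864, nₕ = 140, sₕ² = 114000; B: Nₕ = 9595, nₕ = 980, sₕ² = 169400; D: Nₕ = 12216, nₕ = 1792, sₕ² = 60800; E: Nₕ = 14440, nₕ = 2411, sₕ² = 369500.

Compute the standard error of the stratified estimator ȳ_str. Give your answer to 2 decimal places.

Var(ȳ_str) = Σₕ Wₕ²(1 − fₕ)sₕ²/nₕ with Wₕ = Nₕ/N, N = 39115.
A: Wₕ = 0.07321999; term = 0.07321999²·(1 − 0.04888268)·114000/140 = 4.1521235.
B: Wₕ = 0.24530231; term = 0.24530231²·(1 − 0.10213653)·169400/980 = 9.3390118.
D: Wₕ = 0.31230986; term = 0.31230986²·(1 − 0.14669286)·60800/1792 = 2.8238546.
E: Wₕ = 0.36916784; term = 0.36916784²·(1 − 0.16696676)·369500/2411 = 17.39912.
Sum = 33.71411.
SE = √(33.71411) = 5.81.

5.81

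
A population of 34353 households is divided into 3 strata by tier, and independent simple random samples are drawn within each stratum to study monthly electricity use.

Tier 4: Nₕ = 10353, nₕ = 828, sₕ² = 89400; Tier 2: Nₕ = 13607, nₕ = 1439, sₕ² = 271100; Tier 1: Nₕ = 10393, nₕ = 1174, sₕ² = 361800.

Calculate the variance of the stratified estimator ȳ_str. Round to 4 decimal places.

60.4741

Var(ȳ_str) = Σₕ Wₕ²(1 − fₕ)sₕ²/nₕ with Wₕ = Nₕ/N, N = 34353.
Tier 4: Wₕ = 0.30137106; term = 0.30137106²·(1 − 0.07997682)·89400/828 = 9.0221292.
Tier 2: Wₕ = 0.39609350; term = 0.39609350²·(1 − 0.10575439)·271100/1439 = 26.431449.
Tier 1: Wₕ = 0.30253544; term = 0.30253544²·(1 − 0.11296065)·361800/1174 = 25.020493.
Sum = 60.474071.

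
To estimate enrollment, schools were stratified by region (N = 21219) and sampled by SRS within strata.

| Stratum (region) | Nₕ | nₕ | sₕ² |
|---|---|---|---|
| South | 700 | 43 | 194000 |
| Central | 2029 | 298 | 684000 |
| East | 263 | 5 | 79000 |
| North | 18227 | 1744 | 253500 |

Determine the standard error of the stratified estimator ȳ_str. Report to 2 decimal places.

11.04

Var(ȳ_str) = Σₕ Wₕ²(1 − fₕ)sₕ²/nₕ with Wₕ = Nₕ/N, N = 21219.
South: Wₕ = 0.03298930; term = 0.03298930²·(1 − 0.06142857)·194000/43 = 4.6083649.
Central: Wₕ = 0.09562185; term = 0.09562185²·(1 − 0.14687038)·684000/298 = 17.904786.
East: Wₕ = 0.01239455; term = 0.01239455²·(1 − 0.01901141)·79000/5 = 2.3811279.
North: Wₕ = 0.85899430; term = 0.85899430²·(1 − 0.09568223)·253500/1744 = 96.991374.
Sum = 121.88565.
SE = √(121.88565) = 11.04.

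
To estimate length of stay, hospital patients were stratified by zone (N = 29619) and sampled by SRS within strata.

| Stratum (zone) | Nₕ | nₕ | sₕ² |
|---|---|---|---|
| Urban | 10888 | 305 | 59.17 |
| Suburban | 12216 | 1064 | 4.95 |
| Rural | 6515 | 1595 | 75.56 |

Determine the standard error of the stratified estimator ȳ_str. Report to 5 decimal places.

Var(ȳ_str) = Σₕ Wₕ²(1 − fₕ)sₕ²/nₕ with Wₕ = Nₕ/N, N = 29619.
Urban: Wₕ = 0.36760188; term = 0.36760188²·(1 − 0.02801249)·59.17/305 = 0.025481081.
Suburban: Wₕ = 0.41243796; term = 0.41243796²·(1 − 0.08709889)·4.95/1064 = 7.2244464 × 10^-4.
Rural: Wₕ = 0.21996016; term = 0.21996016²·(1 − 0.24481965)·75.56/1595 = 0.0017308921.
Sum = 0.027934418.
SE = √(0.027934418) = 0.16714.

0.16714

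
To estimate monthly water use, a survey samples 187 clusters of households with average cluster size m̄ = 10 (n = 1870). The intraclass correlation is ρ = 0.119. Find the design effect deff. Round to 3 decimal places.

deff = 1 + (10 − 1)·0.119 = 1 + 1.071 = 2.071.

2.071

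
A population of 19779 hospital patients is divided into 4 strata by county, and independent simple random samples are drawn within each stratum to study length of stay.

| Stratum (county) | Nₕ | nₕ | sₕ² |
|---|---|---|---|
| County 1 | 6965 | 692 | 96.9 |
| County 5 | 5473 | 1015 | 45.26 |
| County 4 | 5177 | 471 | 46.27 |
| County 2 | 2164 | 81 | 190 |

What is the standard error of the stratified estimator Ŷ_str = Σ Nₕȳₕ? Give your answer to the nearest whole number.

4491

Var(Ŷ_str) = Σₕ Nₕ²(1 − fₕ)sₕ²/nₕ.
County 1: 6965²·(1 − 692/6965)·96.9/692 = 6.1180651 × 10^6.
County 5: 5473²·(1 − 1015/5473)·45.26/1015 = 1.0879627 × 10^6.
County 4: 5177²·(1 − 471/5177)·46.27/471 = 2.3933636 × 10^6.
County 2: 2164²·(1 − 81/2164)·190/81 = 1.0573411 × 10^7.
Sum = 2.0172802 × 10^7.
SE = √(2.0172802 × 10^7) = 4491.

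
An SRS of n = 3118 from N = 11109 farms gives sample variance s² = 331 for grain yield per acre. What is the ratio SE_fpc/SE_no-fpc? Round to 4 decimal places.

f = n/N = 3118/11109 = 0.28067333.
SE_no-fpc = √(s²/n) = 0.32581865; SE_fpc = √((1−f)s²/n) = 0.27633699.
Ratio = √(1−f) = 0.84813128.

0.8481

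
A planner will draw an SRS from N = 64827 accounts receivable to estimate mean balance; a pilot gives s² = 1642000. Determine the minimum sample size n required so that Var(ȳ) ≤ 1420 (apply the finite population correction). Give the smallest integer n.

Without fpc, n₀ = s²/D = 1642000/1420 = 1156.3380.
With fpc, (1 − n/N)·s²/n ≤ D requires n ≥ n₀/(1 + n₀/N) = 1156.3380/(1 + 1156.3380/64827) = 1136.0735.
Rounding up, n = 1137.

1137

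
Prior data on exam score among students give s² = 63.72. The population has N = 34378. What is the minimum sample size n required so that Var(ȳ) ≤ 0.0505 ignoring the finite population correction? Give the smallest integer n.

Without fpc, n₀ = s²/D = 63.72/0.0505 = 1261.7822.
Rounding up, n = 1262.

1262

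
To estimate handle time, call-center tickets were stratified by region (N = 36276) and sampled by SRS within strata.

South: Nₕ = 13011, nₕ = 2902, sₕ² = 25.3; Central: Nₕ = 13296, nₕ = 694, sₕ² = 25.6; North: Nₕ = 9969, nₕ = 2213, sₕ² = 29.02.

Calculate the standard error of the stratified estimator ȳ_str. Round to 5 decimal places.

0.07962

Var(ȳ_str) = Σₕ Wₕ²(1 − fₕ)sₕ²/nₕ with Wₕ = Nₕ/N, N = 36276.
South: Wₕ = 0.35866689; term = 0.35866689²·(1 − 0.22304204)·25.3/2902 = 8.713712 × 10^-4.
Central: Wₕ = 0.36652332; term = 0.36652332²·(1 − 0.05219615)·25.6/694 = 0.0046968013.
North: Wₕ = 0.27480979; term = 0.27480979²·(1 − 0.22198816)·29.02/2213 = 7.7048929 × 10^-4.
Sum = 0.0063386618.
SE = √(0.0063386618) = 0.07962.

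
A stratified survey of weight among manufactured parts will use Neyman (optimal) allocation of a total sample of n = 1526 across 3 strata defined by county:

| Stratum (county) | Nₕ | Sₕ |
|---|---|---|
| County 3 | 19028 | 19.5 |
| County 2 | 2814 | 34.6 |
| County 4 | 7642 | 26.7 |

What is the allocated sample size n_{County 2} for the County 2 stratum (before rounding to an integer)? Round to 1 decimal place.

Neyman allocation: nₕ = n·NₕSₕ / Σⱼ NⱼSⱼ.
Σ NⱼSⱼ = 19028·19.5 + 2814·34.6 + 7642·26.7 = 672451.8.
n_{County 2} = 1526·2814·34.6 / 672451.8 = 220.9.

220.9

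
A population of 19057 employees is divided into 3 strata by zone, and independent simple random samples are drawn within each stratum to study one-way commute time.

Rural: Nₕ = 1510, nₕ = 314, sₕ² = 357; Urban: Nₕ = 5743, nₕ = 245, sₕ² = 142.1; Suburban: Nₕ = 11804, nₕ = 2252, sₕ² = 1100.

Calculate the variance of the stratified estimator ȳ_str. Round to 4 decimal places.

Var(ȳ_str) = Σₕ Wₕ²(1 − fₕ)sₕ²/nₕ with Wₕ = Nₕ/N, N = 19057.
Rural: Wₕ = 0.07923598; term = 0.07923598²·(1 − 0.20794702)·357/314 = 0.0056537634.
Urban: Wₕ = 0.30135908; term = 0.30135908²·(1 − 0.04266063)·142.1/245 = 0.050426924.
Suburban: Wₕ = 0.61940494; term = 0.61940494²·(1 − 0.19078279)·1100/2252 = 0.15164872.
Sum = 0.20772941.

0.2077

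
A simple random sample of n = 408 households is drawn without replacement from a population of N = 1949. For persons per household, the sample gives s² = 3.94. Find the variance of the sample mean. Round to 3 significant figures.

Under SRS without replacement, Var(ȳ) = (1 − f)·s²/n with f = n/N = 408/1949 = 0.20933812.
Var(ȳ) = (1 − 0.20933812)·3.94/408 = 0.79066188·0.0096568627 = 0.0076353132.

0.00764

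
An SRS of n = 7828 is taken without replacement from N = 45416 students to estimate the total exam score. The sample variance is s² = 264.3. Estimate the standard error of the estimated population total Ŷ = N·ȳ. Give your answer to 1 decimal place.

Var(Ŷ) = N²·Var(ȳ) = N²·(1 − n/N)·s²/n.
f = 7828/45416 = 0.17236216; Var(ȳ) = 0.82763784·264.3/7828 = 0.027943878.
Var(Ŷ) = 45416² · 0.027943878 = 5.7637408 × 10^7.
SE(Ŷ) = √(5.7637408 × 10^7) = 7591.9.

7591.9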